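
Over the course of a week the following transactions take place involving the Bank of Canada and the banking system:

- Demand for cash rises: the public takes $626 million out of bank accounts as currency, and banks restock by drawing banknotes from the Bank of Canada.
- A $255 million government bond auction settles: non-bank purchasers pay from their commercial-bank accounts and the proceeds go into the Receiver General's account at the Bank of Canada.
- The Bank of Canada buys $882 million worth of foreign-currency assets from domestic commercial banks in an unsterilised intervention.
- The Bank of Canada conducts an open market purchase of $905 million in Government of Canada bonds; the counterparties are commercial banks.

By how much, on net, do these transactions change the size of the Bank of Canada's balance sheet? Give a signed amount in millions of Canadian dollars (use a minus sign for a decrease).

+$1787 million

Currency withdrawal $626 million: only the composition of liabilities changes → 0.
Government account inflow $255 million: only the composition of liabilities changes → 0.
FX purchase $882 million: a Bank of Canada asset is acquired → +$882M.
OMO purchase (from banks) $905 million: a Bank of Canada asset is acquired → +$905M.
Net: 0 + 0 + 882 + 905 = +$1787 million.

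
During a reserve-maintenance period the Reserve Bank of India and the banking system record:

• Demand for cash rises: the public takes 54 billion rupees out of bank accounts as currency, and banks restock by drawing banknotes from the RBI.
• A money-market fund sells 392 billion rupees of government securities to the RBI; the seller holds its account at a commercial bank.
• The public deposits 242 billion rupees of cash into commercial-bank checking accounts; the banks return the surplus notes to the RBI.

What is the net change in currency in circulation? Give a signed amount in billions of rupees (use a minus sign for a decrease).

Currency withdrawal 54 billion rupees: notes leave the central bank → +54B.
Asset purchase (from non-banks) 392 billion rupees: no currency enters or leaves circulation → 0.
Currency deposit 242 billion rupees: notes return to the central bank → −242B.
Net: 54 + 0 − 242 = -188 billion.

-188 billion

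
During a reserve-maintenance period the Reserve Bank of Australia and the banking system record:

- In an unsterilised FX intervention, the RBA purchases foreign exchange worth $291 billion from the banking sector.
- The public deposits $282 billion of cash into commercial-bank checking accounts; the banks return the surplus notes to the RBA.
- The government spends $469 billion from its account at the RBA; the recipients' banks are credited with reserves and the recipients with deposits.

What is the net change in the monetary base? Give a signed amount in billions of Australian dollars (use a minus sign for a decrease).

RBA balance sheet:
  Assets:      Foreign assets +$291B
  Liabilities: Bank reserves +$1042B, Currency in circulation −$282B, Government deposits −$469B
Commercial banking system:
  Assets:      Reserves at CB +$1042B, Foreign assets −$291B
  Liabilities: Checkable deposits +$751B
Monetary base = currency + reserves: −$282B + (+$1042B) = +$760 billion.

+$760 billion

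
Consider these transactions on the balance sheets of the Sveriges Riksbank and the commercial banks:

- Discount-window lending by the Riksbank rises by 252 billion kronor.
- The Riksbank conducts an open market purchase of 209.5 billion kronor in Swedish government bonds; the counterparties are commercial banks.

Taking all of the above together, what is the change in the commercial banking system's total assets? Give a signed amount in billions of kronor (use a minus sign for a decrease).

+252 billion

Riksbank balance sheet:
  Assets:      Securities +209.5B, Loans to banks +252B
  Liabilities: Bank reserves +461.5B
Commercial banking system:
  Assets:      Reserves at CB +461.5B, Securities −209.5B
  Liabilities: Borrowings from CB +252B
Change in total bank assets = +252 billion.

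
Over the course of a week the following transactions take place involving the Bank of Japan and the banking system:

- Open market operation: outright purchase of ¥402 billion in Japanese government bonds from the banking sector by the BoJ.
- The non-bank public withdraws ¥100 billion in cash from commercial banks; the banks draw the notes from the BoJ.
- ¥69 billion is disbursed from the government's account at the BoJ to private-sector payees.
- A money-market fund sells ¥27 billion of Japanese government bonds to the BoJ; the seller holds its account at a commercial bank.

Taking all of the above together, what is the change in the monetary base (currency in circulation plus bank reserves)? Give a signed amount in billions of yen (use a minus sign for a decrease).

+¥498 billion

OMO purchase (from banks) ¥402 billion: BoJ balance sheet expands → +¥402B.
Currency withdrawal ¥100 billion: just a shift between currency and reserves — both are base money → 0.
Government spending ¥69 billion: a non-base liability converts back to reserves → +¥69B.
Asset purchase (from non-banks) ¥27 billion: BoJ balance sheet expands → +¥27B.
Net: 402 + 0 + 69 + 27 = +¥498 billion.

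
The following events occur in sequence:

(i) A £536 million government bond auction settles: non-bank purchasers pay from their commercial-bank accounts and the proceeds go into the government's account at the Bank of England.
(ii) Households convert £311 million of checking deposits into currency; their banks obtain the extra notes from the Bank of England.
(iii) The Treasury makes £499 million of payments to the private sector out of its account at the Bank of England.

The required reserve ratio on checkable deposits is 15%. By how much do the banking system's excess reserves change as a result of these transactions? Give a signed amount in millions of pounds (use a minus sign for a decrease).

-£295.8 million

Government account inflow £536 million: reserves −£536M, deposits −£536M.
Currency withdrawal £311 million: reserves −£311M, deposits −£311M.
Government spending £499 million: reserves +£499M, deposits +£499M.
Totals: Δreserves = −£348M, Δdeposits = −£348M.
Δrequired reserves = 15% × −£348M = −£52.2M.
Δexcess reserves = Δreserves − Δrequired = −£348M − (−£52.2M) = -£295.8 million.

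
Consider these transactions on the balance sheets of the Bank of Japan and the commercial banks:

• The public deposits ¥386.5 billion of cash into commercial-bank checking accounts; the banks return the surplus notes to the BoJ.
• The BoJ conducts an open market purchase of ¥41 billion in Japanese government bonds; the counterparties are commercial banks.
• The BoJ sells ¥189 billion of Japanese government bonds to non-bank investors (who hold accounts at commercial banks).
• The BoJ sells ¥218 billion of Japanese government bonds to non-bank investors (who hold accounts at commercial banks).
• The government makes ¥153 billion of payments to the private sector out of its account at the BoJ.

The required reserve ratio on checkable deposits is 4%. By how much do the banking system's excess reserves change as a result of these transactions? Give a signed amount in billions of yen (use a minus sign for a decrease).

+¥168.2 billion

Currency deposit ¥386.5 billion: reserves +¥386.5B, deposits +¥386.5B.
OMO purchase (from banks) ¥41 billion: reserves +¥41B, deposits 0.
Asset sale (to non-banks) ¥189 billion: reserves −¥189B, deposits −¥189B.
Asset sale (to non-banks) ¥218 billion: reserves −¥218B, deposits −¥218B.
Government spending ¥153 billion: reserves +¥153B, deposits +¥153B.
Totals: Δreserves = +¥173.5B, Δdeposits = +¥132.5B.
Δrequired reserves = 4% × +¥132.5B = +¥5.3B.
Δexcess reserves = Δreserves − Δrequired = +¥173.5B − (+¥5.3B) = +¥168.2 billion.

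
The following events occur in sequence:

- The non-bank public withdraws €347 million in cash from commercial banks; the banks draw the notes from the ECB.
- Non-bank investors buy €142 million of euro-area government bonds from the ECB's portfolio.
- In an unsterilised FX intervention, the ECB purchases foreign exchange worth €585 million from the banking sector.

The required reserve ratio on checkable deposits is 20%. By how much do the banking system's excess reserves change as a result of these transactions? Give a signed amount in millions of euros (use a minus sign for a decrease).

Currency withdrawal €347 million: reserves −€347M, deposits −€347M.
Asset sale (to non-banks) €142 million: reserves −€142M, deposits −€142M.
FX purchase €585 million: reserves +€585M, deposits 0.
Totals: Δreserves = +€96M, Δdeposits = −€489M.
Δrequired reserves = 20% × −€489M = −€97.8M.
Δexcess reserves = Δreserves − Δrequired = +€96M − (−€97.8M) = +€193.8 million.

+€193.8 million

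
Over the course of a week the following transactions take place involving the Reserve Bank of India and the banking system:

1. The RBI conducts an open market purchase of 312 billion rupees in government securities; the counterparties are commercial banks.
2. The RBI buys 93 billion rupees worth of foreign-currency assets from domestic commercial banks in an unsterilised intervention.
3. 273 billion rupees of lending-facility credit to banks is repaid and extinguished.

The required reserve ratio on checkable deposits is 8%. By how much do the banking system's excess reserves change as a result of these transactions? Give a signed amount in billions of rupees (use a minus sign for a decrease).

OMO purchase (from banks) 312 billion rupees: reserves +312B, deposits 0.
FX purchase 93 billion rupees: reserves +93B, deposits 0.
Discount-window repayment 273 billion rupees: reserves −273B, deposits 0.
Totals: Δreserves = +132B, Δdeposits = 0.
Δrequired reserves = 8% × 0 = 0.
Δexcess reserves = Δreserves − Δrequired = +132B − (0) = +132 billion.

+132 billion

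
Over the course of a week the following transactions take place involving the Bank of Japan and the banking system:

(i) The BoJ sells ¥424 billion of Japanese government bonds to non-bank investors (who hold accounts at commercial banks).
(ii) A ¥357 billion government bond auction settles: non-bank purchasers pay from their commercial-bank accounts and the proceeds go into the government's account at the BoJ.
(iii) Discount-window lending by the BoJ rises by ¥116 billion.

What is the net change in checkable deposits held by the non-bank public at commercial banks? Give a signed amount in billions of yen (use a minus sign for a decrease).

-¥781 billion

BoJ balance sheet:
  Assets:      Securities −¥424B, Loans to banks +¥116B
  Liabilities: Bank reserves −¥665B, Government deposits +¥357B
Commercial banking system:
  Assets:      Reserves at CB −¥665B
  Liabilities: Checkable deposits −¥781B, Borrowings from CB +¥116B
So the change in checkable deposits held by the non-bank public at commercial banks is -¥781 billion.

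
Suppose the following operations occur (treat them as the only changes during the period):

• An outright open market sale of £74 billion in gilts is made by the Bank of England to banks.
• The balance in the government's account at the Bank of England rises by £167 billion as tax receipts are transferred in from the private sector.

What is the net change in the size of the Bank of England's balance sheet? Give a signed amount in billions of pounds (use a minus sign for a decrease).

-£74 billion

OMO sale (to banks) £74 billion: a Bank of England asset is shed → −£74B.
Government account inflow £167 billion: only the composition of liabilities changes → 0.
Net: −74 + 0 = -£74 billion.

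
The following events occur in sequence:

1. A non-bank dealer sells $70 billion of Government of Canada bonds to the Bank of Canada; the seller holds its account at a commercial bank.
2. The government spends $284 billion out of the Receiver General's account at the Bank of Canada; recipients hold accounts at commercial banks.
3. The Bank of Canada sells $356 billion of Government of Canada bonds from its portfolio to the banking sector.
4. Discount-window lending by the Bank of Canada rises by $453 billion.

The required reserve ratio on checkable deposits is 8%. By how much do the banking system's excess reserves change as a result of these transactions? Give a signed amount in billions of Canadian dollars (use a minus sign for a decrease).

+$422.68 billion

Asset purchase (from non-banks) $70 billion: reserves +$70B, deposits +$70B.
Government spending $284 billion: reserves +$284B, deposits +$284B.
OMO sale (to banks) $356 billion: reserves −$356B, deposits 0.
Discount-window loan $453 billion: reserves +$453B, deposits 0.
Totals: Δreserves = +$451B, Δdeposits = +$354B.
Δrequired reserves = 8% × +$354B = +$28.32B.
Δexcess reserves = Δreserves − Δrequired = +$451B − (+$28.32B) = +$422.68 billion.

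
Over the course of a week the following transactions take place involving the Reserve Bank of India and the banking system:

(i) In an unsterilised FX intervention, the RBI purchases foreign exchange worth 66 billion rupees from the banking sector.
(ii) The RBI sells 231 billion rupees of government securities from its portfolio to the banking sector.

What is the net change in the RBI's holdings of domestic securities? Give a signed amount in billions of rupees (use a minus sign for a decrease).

-231 billion

RBI balance sheet:
  Assets:      Securities −231B, Foreign assets +66B
  Liabilities: Bank reserves −165B
Commercial banking system:
  Assets:      Reserves at CB −165B, Securities +231B, Foreign assets −66B
  Liabilities: no change
So the change in the RBI's holdings of domestic securities is -231 billion.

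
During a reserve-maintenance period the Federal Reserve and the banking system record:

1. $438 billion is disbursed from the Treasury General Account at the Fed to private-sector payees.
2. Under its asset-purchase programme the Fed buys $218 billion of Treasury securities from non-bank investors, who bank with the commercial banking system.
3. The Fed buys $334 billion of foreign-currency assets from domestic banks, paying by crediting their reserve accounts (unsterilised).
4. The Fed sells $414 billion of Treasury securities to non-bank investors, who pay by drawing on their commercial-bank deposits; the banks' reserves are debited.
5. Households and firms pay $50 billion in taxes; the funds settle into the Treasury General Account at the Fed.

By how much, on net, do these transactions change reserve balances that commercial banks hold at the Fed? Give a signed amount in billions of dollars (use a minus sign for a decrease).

+$526 billion

Fed balance sheet:
  Assets:      Securities −$196B, Foreign assets +$334B
  Liabilities: Bank reserves +$526B, Government deposits −$388B
So the change in reserve balances that commercial banks hold at the Fed is +$526 billion.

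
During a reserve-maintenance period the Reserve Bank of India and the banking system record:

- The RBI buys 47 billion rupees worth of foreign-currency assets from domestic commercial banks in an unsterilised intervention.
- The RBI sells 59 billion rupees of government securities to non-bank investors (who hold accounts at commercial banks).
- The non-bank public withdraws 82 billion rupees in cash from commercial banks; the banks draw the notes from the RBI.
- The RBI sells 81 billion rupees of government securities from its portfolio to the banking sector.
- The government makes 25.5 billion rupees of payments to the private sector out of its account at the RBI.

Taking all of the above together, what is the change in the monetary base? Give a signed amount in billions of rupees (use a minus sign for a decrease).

RBI balance sheet:
  Assets:      Securities −140B, Foreign assets +47B
  Liabilities: Bank reserves −149.5B, Currency in circulation +82B, Government deposits −25.5B
Monetary base = currency + reserves: +82B + (−149.5B) = -67.5 billion.

-67.5 billion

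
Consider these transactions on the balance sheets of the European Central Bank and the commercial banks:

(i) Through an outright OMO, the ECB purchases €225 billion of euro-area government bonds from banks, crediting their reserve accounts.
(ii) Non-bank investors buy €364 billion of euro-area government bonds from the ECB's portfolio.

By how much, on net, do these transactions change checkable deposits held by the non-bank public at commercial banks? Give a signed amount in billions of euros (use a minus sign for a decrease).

-€364 billion

OMO purchase (from banks) €225 billion: the counterparty is a bank, so public deposits are unchanged → 0.
Asset sale (to non-banks) €364 billion: non-bank counterparties' bank balances fall → −€364B.
Net: 0 − 364 = -€364 billion.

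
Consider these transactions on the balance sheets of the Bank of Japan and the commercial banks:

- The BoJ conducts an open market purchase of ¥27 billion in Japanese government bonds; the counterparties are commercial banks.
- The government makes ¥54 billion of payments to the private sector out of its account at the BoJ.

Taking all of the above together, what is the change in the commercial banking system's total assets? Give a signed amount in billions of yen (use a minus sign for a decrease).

+¥54 billion

BoJ balance sheet:
  Assets:      Securities +¥27B
  Liabilities: Bank reserves +¥81B, Government deposits −¥54B
Commercial banking system:
  Assets:      Reserves at CB +¥81B, Securities −¥27B
  Liabilities: Checkable deposits +¥54B
Change in total bank assets = +¥54 billion.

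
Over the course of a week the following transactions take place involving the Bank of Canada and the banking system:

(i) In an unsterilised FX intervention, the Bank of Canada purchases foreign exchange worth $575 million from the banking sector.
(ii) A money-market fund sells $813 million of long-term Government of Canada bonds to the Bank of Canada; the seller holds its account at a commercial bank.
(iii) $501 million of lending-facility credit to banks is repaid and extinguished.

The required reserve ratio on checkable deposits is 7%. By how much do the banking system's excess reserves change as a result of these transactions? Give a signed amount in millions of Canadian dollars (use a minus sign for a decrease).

+$830.09 million

FX purchase $575 million: reserves +$575M, deposits 0.
Asset purchase (from non-banks) $813 million: reserves +$813M, deposits +$813M.
Discount-window repayment $501 million: reserves −$501M, deposits 0.
Totals: Δreserves = +$887M, Δdeposits = +$813M.
Δrequired reserves = 7% × +$813M = +$56.91M.
Δexcess reserves = Δreserves − Δrequired = +$887M − (+$56.91M) = +$830.09 million.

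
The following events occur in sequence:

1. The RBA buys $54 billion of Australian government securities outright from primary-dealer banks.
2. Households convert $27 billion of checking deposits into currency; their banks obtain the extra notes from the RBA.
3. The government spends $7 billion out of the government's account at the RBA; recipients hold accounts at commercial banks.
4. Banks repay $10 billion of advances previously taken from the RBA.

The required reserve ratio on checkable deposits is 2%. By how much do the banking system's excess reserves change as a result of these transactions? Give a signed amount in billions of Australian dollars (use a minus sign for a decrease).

+$24.4 billion

OMO purchase (from banks) $54 billion: reserves +$54B, deposits 0.
Currency withdrawal $27 billion: reserves −$27B, deposits −$27B.
Government spending $7 billion: reserves +$7B, deposits +$7B.
Discount-window repayment $10 billion: reserves −$10B, deposits 0.
Totals: Δreserves = +$24B, Δdeposits = −$20B.
Δrequired reserves = 2% × −$20B = −$0.4B.
Δexcess reserves = Δreserves − Δrequired = +$24B − (−$0.4B) = +$24.4 billion.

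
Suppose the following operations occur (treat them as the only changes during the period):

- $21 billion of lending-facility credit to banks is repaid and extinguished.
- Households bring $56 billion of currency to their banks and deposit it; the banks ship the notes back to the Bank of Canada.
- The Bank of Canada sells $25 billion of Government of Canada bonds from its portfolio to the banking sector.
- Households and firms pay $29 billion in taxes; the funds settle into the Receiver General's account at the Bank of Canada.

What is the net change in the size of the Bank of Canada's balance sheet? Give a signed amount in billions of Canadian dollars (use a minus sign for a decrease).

-$46 billion

Bank of Canada balance sheet:
  Assets:      Securities −$25B, Loans to banks −$21B
  Liabilities: Bank reserves −$19B, Currency in circulation −$56B, Government deposits +$29B
Change in total Bank of Canada assets = -$46 billion.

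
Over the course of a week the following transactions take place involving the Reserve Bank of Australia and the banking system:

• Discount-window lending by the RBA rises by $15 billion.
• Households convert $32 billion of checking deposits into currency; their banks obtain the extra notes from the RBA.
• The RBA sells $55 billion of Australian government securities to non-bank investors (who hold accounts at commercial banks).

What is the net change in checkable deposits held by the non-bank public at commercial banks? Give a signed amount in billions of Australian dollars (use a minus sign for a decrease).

RBA balance sheet:
  Assets:      Securities −$55B, Loans to banks +$15B
  Liabilities: Bank reserves −$72B, Currency in circulation +$32B
Commercial banking system:
  Assets:      Reserves at CB −$72B
  Liabilities: Checkable deposits −$87B, Borrowings from CB +$15B
So the change in checkable deposits held by the non-bank public at commercial banks is -$87 billion.

-$87 billion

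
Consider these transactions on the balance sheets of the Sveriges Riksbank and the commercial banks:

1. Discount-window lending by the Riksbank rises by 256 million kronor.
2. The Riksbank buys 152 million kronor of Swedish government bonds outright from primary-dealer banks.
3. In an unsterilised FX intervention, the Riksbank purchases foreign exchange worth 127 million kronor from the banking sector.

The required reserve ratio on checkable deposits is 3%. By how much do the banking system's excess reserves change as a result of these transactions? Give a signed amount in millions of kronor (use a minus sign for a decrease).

Discount-window loan 256 million kronor: reserves +256M, deposits 0.
OMO purchase (from banks) 152 million kronor: reserves +152M, deposits 0.
FX purchase 127 million kronor: reserves +127M, deposits 0.
Totals: Δreserves = +535M, Δdeposits = 0.
Δrequired reserves = 3% × 0 = 0.
Δexcess reserves = Δreserves − Δrequired = +535M − (0) = +535 million.

+535 million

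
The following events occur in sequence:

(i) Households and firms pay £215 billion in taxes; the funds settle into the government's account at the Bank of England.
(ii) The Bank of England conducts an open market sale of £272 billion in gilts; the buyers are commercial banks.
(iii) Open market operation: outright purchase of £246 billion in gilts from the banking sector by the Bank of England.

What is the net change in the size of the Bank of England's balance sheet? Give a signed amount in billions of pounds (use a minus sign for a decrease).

Government account inflow £215 billion: only the composition of liabilities changes → 0.
OMO sale (to banks) £272 billion: a Bank of England asset is shed → −£272B.
OMO purchase (from banks) £246 billion: a Bank of England asset is acquired → +£246B.
Net: 0 − 272 + 246 = -£26 billion.

-£26 billion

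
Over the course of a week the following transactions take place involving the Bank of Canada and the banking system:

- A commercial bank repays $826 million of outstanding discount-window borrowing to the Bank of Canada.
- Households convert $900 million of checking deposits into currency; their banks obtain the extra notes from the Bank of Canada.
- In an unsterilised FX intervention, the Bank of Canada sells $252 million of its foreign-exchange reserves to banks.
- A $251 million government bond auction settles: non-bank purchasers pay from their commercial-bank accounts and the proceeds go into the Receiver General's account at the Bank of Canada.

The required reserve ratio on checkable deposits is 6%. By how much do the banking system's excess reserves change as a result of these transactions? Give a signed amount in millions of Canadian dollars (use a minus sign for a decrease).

-$2159.94 million

Discount-window repayment $826 million: reserves −$826M, deposits 0.
Currency withdrawal $900 million: reserves −$900M, deposits −$900M.
FX sale $252 million: reserves −$252M, deposits 0.
Government account inflow $251 million: reserves −$251M, deposits −$251M.
Totals: Δreserves = −$2229M, Δdeposits = −$1151M.
Δrequired reserves = 6% × −$1151M = −$69.06M.
Δexcess reserves = Δreserves − Δrequired = −$2229M − (−$69.06M) = -$2159.94 million.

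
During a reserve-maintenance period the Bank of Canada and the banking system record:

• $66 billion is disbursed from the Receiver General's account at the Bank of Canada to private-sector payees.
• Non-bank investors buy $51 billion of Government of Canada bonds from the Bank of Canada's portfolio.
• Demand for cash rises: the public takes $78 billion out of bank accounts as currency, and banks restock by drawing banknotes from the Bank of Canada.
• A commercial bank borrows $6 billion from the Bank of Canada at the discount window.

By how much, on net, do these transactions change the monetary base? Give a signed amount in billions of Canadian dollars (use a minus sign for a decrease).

+$21 billion

Government spending $66 billion: a non-base liability converts back to reserves → +$66B.
Asset sale (to non-banks) $51 billion: Bank of Canada balance sheet contracts → −$51B.
Currency withdrawal $78 billion: just a shift between currency and reserves — both are base money → 0.
Discount-window loan $6 billion: Bank of Canada balance sheet expands → +$6B.
Net: 66 − 51 + 0 + 6 = +$21 billion.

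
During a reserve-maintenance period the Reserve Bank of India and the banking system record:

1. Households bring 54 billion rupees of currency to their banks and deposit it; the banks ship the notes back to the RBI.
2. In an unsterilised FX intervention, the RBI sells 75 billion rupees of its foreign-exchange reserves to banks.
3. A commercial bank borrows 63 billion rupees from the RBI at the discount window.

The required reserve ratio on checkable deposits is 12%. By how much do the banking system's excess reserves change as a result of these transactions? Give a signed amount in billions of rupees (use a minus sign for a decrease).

+35.52 billion

Currency deposit 54 billion rupees: reserves +54B, deposits +54B.
FX sale 75 billion rupees: reserves −75B, deposits 0.
Discount-window loan 63 billion rupees: reserves +63B, deposits 0.
Totals: Δreserves = +42B, Δdeposits = +54B.
Δrequired reserves = 12% × +54B = +6.48B.
Δexcess reserves = Δreserves − Δrequired = +42B − (+6.48B) = +35.52 billion.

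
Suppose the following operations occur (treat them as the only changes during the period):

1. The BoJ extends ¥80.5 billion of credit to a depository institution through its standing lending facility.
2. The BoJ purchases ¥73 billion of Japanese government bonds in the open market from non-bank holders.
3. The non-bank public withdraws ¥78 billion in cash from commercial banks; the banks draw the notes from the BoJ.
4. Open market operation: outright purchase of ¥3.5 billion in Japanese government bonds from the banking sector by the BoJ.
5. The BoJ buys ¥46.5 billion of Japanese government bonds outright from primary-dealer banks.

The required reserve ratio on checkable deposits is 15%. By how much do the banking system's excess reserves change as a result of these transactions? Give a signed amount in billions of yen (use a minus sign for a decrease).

Discount-window loan ¥80.5 billion: reserves +¥80.5B, deposits 0.
Asset purchase (from non-banks) ¥73 billion: reserves +¥73B, deposits +¥73B.
Currency withdrawal ¥78 billion: reserves −¥78B, deposits −¥78B.
OMO purchase (from banks) ¥3.5 billion: reserves +¥3.5B, deposits 0.
OMO purchase (from banks) ¥46.5 billion: reserves +¥46.5B, deposits 0.
Totals: Δreserves = +¥125.5B, Δdeposits = −¥5B.
Δrequired reserves = 15% × −¥5B = −¥0.75B.
Δexcess reserves = Δreserves − Δrequired = +¥125.5B − (−¥0.75B) = +¥126.25 billion.

+¥126.25 billion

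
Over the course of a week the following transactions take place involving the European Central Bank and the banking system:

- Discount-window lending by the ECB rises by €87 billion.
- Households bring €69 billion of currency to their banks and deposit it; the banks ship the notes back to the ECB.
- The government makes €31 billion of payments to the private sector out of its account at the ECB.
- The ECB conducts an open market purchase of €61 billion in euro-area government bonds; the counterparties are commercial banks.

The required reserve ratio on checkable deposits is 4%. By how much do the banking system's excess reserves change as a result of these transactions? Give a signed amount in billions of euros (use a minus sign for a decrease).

Discount-window loan €87 billion: reserves +€87B, deposits 0.
Currency deposit €69 billion: reserves +€69B, deposits +€69B.
Government spending €31 billion: reserves +€31B, deposits +€31B.
OMO purchase (from banks) €61 billion: reserves +€61B, deposits 0.
Totals: Δreserves = +€248B, Δdeposits = +€100B.
Δrequired reserves = 4% × +€100B = +€4B.
Δexcess reserves = Δreserves − Δrequired = +€248B − (+€4B) = +€244 billion.

+€244 billion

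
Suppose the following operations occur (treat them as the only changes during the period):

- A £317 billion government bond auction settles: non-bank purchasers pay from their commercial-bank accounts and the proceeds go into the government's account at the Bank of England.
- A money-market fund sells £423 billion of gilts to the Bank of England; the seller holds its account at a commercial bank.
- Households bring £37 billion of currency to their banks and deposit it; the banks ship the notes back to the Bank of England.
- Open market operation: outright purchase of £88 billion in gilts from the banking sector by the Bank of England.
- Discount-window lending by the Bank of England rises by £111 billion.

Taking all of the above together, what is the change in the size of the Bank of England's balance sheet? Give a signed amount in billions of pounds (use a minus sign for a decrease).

+£622 billion

Government account inflow £317 billion: only the composition of liabilities changes → 0.
Asset purchase (from non-banks) £423 billion: a Bank of England asset is acquired → +£423B.
Currency deposit £37 billion: only the composition of liabilities changes → 0.
OMO purchase (from banks) £88 billion: a Bank of England asset is acquired → +£88B.
Discount-window loan £111 billion: a Bank of England asset is acquired → +£111B.
Net: 0 + 423 + 0 + 88 + 111 = +£622 billion.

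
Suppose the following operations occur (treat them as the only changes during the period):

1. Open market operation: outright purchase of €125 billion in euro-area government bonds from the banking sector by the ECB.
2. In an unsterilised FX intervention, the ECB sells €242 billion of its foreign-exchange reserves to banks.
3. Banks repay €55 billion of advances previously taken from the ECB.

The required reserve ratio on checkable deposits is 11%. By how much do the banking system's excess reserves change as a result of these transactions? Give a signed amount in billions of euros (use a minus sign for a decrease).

OMO purchase (from banks) €125 billion: reserves +€125B, deposits 0.
FX sale €242 billion: reserves −€242B, deposits 0.
Discount-window repayment €55 billion: reserves −€55B, deposits 0.
Totals: Δreserves = −€172B, Δdeposits = 0.
Δrequired reserves = 11% × 0 = 0.
Δexcess reserves = Δreserves − Δrequired = −€172B − (0) = -€172 billion.

-€172 billion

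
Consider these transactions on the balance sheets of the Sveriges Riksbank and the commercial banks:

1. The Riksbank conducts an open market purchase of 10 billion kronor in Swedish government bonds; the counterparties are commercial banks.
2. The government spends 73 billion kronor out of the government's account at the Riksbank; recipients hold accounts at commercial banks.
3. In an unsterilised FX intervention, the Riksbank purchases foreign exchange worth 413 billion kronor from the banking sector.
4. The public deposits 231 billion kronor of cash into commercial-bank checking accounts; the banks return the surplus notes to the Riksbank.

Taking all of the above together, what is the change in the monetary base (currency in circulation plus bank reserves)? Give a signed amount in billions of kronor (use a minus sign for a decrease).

+496 billion

Riksbank balance sheet:
  Assets:      Securities +10B, Foreign assets +413B
  Liabilities: Bank reserves +727B, Currency in circulation −231B, Government deposits −73B
Monetary base = currency + reserves: −231B + (+727B) = +496 billion.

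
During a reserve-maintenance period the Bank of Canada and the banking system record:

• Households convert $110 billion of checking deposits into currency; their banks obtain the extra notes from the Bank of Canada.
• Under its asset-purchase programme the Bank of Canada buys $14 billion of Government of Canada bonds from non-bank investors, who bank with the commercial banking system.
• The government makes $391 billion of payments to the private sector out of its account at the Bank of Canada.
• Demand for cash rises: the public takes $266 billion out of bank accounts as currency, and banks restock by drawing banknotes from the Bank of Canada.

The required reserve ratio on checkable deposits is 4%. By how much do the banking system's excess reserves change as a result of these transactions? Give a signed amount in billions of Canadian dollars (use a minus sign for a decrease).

+$27.84 billion

Currency withdrawal $110 billion: reserves −$110B, deposits −$110B.
Asset purchase (from non-banks) $14 billion: reserves +$14B, deposits +$14B.
Government spending $391 billion: reserves +$391B, deposits +$391B.
Currency withdrawal $266 billion: reserves −$266B, deposits −$266B.
Totals: Δreserves = +$29B, Δdeposits = +$29B.
Δrequired reserves = 4% × +$29B = +$1.16B.
Δexcess reserves = Δreserves − Δrequired = +$29B − (+$1.16B) = +$27.84 billion.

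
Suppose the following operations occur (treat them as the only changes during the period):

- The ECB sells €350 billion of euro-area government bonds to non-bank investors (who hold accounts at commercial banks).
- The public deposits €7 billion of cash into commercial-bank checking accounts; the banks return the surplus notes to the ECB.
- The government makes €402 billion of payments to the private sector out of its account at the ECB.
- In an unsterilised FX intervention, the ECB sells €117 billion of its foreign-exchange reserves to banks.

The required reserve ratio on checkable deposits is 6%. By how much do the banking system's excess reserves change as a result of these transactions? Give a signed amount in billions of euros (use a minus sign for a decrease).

Asset sale (to non-banks) €350 billion: reserves −€350B, deposits −€350B.
Currency deposit €7 billion: reserves +€7B, deposits +€7B.
Government spending €402 billion: reserves +€402B, deposits +€402B.
FX sale €117 billion: reserves −€117B, deposits 0.
Totals: Δreserves = −€58B, Δdeposits = +€59B.
Δrequired reserves = 6% × +€59B = +€3.54B.
Δexcess reserves = Δreserves − Δrequired = −€58B − (+€3.54B) = -€61.54 billion.

-€61.54 billion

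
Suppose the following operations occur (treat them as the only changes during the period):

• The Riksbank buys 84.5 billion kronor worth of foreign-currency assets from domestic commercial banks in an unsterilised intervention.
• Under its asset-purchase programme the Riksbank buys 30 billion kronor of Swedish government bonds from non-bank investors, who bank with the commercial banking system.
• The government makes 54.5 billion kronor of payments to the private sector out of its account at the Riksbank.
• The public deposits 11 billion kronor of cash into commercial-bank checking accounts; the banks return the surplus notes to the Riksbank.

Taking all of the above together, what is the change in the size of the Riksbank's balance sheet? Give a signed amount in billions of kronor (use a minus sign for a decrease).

Riksbank balance sheet:
  Assets:      Securities +30B, Foreign assets +84.5B
  Liabilities: Bank reserves +180B, Currency in circulation −11B, Government deposits −54.5B
Change in total Riksbank assets = +114.5 billion.

+114.5 billion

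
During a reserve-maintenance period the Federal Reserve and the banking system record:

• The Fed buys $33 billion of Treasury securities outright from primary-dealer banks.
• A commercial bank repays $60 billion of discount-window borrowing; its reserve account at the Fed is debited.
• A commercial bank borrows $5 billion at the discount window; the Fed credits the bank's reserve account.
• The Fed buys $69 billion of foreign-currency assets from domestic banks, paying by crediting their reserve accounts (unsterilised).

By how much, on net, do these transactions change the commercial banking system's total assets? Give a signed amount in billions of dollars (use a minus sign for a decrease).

OMO purchase (from banks) $33 billion: just an asset swap on bank balance sheets → 0.
Discount-window repayment $60 billion: bank balance sheets shrink → −$60B.
Discount-window loan $5 billion: bank balance sheets expand → +$5B.
FX purchase $69 billion: just an asset swap on bank balance sheets → 0.
Net: 0 − 60 + 5 + 0 = -$55 billion.

-$55 billion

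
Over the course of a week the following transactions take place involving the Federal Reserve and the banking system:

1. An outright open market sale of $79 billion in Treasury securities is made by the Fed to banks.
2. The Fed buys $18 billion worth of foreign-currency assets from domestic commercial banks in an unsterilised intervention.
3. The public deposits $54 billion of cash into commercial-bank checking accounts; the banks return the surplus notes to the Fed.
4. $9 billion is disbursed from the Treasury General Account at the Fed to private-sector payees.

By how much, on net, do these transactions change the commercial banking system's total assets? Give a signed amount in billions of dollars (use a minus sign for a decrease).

+$63 billion

OMO sale (to banks) $79 billion: just an asset swap on bank balance sheets → 0.
FX purchase $18 billion: just an asset swap on bank balance sheets → 0.
Currency deposit $54 billion: bank balance sheets expand → +$54B.
Government spending $9 billion: bank balance sheets expand → +$9B.
Net: 0 + 0 + 54 + 9 = +$63 billion.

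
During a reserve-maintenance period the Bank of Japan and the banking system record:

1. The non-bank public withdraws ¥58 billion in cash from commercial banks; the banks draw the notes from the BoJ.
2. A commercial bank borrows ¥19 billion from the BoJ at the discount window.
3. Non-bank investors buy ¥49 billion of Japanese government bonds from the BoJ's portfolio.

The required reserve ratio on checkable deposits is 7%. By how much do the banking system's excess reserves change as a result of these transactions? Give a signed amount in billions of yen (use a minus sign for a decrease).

-¥80.51 billion

Currency withdrawal ¥58 billion: reserves −¥58B, deposits −¥58B.
Discount-window loan ¥19 billion: reserves +¥19B, deposits 0.
Asset sale (to non-banks) ¥49 billion: reserves −¥49B, deposits −¥49B.
Totals: Δreserves = −¥88B, Δdeposits = −¥107B.
Δrequired reserves = 7% × −¥107B = −¥7.49B.
Δexcess reserves = Δreserves − Δrequired = −¥88B − (−¥7.49B) = -¥80.51 billion.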